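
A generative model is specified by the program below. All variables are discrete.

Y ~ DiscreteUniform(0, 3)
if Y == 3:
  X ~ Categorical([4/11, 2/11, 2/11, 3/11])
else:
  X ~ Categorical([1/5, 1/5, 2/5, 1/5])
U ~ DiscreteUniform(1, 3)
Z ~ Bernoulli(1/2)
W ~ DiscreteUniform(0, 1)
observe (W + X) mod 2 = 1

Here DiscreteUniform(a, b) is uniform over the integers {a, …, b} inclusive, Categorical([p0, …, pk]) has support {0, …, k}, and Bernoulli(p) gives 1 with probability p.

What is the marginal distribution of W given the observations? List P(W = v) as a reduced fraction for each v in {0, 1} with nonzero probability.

Enumerate traces; 96 have nonzero weight after conditioning:
  (Y=0, X=0, U=1, Z=0, W=1) weight 1/240
  (Y=0, X=0, U=1, Z=1, W=1) weight 1/240
  (Y=0, X=0, U=2, Z=0, W=1) weight 1/240
  (Y=0, X=0, U=2, Z=1, W=1) weight 1/240
  (Y=0, X=0, U=3, Z=0, W=1) weight 1/240
  (Y=0, X=0, U=3, Z=1, W=1) weight 1/240
  (Y=0, X=1, U=1, Z=0, W=0) weight 1/240
  (Y=0, X=1, U=1, Z=1, W=0) weight 1/240
  … 88 more
Group by W:
  weight(W=0) = 91/440
  weight(W=1) = 129/440
Total weight = 91/440 + 129/440 = 1/2
P(W=0 | obs) = 91/440 / 1/2 = 91/220
P(W=1 | obs) = 129/440 / 1/2 = 129/220

P(W=0) = 91/220, P(W=1) = 129/220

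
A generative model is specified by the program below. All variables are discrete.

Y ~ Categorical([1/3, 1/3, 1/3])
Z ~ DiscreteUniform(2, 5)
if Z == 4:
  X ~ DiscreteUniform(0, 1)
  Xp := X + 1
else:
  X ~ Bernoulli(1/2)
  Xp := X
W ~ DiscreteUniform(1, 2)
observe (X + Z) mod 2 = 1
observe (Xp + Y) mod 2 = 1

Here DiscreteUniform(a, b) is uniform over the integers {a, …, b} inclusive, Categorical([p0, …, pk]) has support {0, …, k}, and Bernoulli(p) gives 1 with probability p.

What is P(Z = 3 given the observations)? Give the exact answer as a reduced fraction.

P(Z = 3 | obs) = 1/5

Enumerate traces; 10 have nonzero weight after conditioning:
  (Y=0, Z=2, X=1, W=1) weight 1/48
  (Y=0, Z=2, X=1, W=2) weight 1/48
  (Y=1, Z=3, X=0, W=1) weight 1/48
  (Y=1, Z=3, X=0, W=2) weight 1/48
  (Y=1, Z=4, X=1, W=1) weight 1/48
  (Y=1, Z=4, X=1, W=2) weight 1/48
  (Y=1, Z=5, X=0, W=1) weight 1/48
  (Y=1, Z=5, X=0, W=2) weight 1/48
  … 2 more
Group by Z:
  weight(Z=2) = 1/12
  weight(Z=3) = 1/24
  weight(Z=4) = 1/24
  weight(Z=5) = 1/24
Total weight = 1/12 + 1/24 + 1/24 + 1/24 = 5/24
P(Z=2 | obs) = 1/12 / 5/24 = 2/5
P(Z=3 | obs) = 1/24 / 5/24 = 1/5
P(Z=4 | obs) = 1/24 / 5/24 = 1/5
P(Z=5 | obs) = 1/24 / 5/24 = 1/5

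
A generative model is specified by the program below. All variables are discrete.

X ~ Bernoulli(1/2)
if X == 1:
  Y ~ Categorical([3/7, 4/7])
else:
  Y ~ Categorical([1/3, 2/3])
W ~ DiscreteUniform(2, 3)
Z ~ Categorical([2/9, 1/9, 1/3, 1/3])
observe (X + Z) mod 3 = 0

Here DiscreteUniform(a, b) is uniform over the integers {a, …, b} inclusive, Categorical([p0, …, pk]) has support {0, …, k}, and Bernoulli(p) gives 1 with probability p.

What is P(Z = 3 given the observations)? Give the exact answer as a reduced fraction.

P(Z = 3 | obs) = 3/8

Enumerate traces; 12 have nonzero weight after conditioning:
  (X=0, Y=0, W=2, Z=0) weight 1/54
  (X=0, Y=0, W=2, Z=3) weight 1/36
  (X=0, Y=0, W=3, Z=0) weight 1/54
  (X=0, Y=0, W=3, Z=3) weight 1/36
  (X=0, Y=1, W=2, Z=0) weight 1/27
  (X=0, Y=1, W=2, Z=3) weight 1/18
  (X=0, Y=1, W=3, Z=0) weight 1/27
  (X=0, Y=1, W=3, Z=3) weight 1/18
  (X=1, Y=0, W=2, Z=2) weight 1/28
  … 3 more
Group by Z:
  weight(Z=0) = 1/9
  weight(Z=2) = 1/6
  weight(Z=3) = 1/6
Total weight = 1/9 + 1/6 + 1/6 = 4/9
P(Z=0 | obs) = 1/9 / 4/9 = 1/4
P(Z=2 | obs) = 1/6 / 4/9 = 3/8
P(Z=3 | obs) = 1/6 / 4/9 = 3/8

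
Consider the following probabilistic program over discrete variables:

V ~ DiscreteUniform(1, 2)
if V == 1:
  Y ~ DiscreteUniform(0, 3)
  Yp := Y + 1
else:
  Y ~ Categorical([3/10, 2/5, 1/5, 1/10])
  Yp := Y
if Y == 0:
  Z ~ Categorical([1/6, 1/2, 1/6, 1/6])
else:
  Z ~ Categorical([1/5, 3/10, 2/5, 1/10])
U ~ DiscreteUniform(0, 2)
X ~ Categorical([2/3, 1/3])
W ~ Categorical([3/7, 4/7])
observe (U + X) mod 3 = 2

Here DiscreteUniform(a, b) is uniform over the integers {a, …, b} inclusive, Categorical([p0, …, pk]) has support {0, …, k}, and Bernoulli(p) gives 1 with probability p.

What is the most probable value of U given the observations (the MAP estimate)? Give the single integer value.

argmax_v P(U = v | obs) = 2

Enumerate traces; 128 have nonzero weight after conditioning:
  (V=1, Y=0, Z=0, U=1, X=1, W=0) weight 1/1008
  (V=1, Y=0, Z=0, U=1, X=1, W=1) weight 1/756
  (V=1, Y=0, Z=0, U=2, X=0, W=0) weight 1/504
  (V=1, Y=0, Z=0, U=2, X=0, W=1) weight 1/378
  (V=1, Y=0, Z=1, U=1, X=1, W=0) weight 1/336
  (V=1, Y=0, Z=1, U=1, X=1, W=1) weight 1/252
  (V=1, Y=0, Z=1, U=2, X=0, W=0) weight 1/168
  (V=1, Y=0, Z=1, U=2, X=0, W=1) weight 1/126
  … 120 more
Group by U:
  weight(U=1) = 1/9
  weight(U=2) = 2/9
Total weight = 1/9 + 2/9 = 1/3
P(U=1 | obs) = 1/9 / 1/3 = 1/3
P(U=2 | obs) = 2/9 / 1/3 = 2/3
argmax = 2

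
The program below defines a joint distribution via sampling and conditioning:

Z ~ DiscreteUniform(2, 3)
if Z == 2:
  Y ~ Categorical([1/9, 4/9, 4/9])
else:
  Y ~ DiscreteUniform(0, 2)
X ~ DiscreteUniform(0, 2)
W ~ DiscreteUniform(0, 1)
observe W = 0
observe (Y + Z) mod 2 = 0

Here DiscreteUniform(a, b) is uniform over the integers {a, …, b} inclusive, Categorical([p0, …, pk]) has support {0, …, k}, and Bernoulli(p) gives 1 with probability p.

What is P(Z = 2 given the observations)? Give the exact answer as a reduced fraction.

Enumerate traces; 9 have nonzero weight after conditioning:
  (Z=2, Y=0, X=0, W=0) weight 1/108
  (Z=2, Y=0, X=1, W=0) weight 1/108
  (Z=2, Y=0, X=2, W=0) weight 1/108
  (Z=2, Y=2, X=0, W=0) weight 1/27
  (Z=2, Y=2, X=1, W=0) weight 1/27
  (Z=2, Y=2, X=2, W=0) weight 1/27
  (Z=3, Y=1, X=0, W=0) weight 1/36
  (Z=3, Y=1, X=1, W=0) weight 1/36
  … 1 more
Group by Z:
  weight(Z=2) = 5/36
  weight(Z=3) = 1/12
Total weight = 5/36 + 1/12 = 2/9
P(Z=2 | obs) = 5/36 / 2/9 = 5/8
P(Z=3 | obs) = 1/12 / 2/9 = 3/8

P(Z = 2 | obs) = 5/8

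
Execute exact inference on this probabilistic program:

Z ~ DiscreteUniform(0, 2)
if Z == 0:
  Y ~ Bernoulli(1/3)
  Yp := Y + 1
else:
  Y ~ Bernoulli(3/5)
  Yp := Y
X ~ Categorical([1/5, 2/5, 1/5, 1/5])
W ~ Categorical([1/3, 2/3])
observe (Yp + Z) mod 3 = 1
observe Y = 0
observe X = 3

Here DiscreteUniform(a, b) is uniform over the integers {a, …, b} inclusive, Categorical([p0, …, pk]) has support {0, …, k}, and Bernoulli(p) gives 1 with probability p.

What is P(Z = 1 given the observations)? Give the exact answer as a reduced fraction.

Enumerate traces; 4 have nonzero weight after conditioning:
  (Z=0, Y=0, X=3, W=0) weight 2/135
  (Z=0, Y=0, X=3, W=1) weight 4/135
  (Z=1, Y=0, X=3, W=0) weight 2/225
  (Z=1, Y=0, X=3, W=1) weight 4/225
Group by Z:
  weight(Z=0) = 2/45
  weight(Z=1) = 2/75
Total weight = 2/45 + 2/75 = 16/225
P(Z=0 | obs) = 2/45 / 16/225 = 5/8
P(Z=1 | obs) = 2/75 / 16/225 = 3/8

P(Z = 1 | obs) = 3/8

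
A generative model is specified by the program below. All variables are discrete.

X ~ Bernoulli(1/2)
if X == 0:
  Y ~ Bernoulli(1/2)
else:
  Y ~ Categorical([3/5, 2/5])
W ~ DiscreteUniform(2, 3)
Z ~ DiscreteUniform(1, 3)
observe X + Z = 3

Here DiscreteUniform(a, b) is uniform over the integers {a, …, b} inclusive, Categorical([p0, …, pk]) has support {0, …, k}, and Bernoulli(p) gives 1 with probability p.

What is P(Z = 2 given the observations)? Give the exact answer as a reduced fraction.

P(Z = 2 | obs) = 1/2

Enumerate traces; 8 have nonzero weight after conditioning:
  (X=0, Y=0, W=2, Z=3) weight 1/24
  (X=0, Y=0, W=3, Z=3) weight 1/24
  (X=0, Y=1, W=2, Z=3) weight 1/24
  (X=0, Y=1, W=3, Z=3) weight 1/24
  (X=1, Y=0, W=2, Z=2) weight 1/20
  (X=1, Y=0, W=3, Z=2) weight 1/20
  (X=1, Y=1, W=2, Z=2) weight 1/30
  (X=1, Y=1, W=3, Z=2) weight 1/30
Group by Z:
  weight(Z=2) = 1/6
  weight(Z=3) = 1/6
Total weight = 1/6 + 1/6 = 1/3
P(Z=2 | obs) = 1/6 / 1/3 = 1/2
P(Z=3 | obs) = 1/6 / 1/3 = 1/2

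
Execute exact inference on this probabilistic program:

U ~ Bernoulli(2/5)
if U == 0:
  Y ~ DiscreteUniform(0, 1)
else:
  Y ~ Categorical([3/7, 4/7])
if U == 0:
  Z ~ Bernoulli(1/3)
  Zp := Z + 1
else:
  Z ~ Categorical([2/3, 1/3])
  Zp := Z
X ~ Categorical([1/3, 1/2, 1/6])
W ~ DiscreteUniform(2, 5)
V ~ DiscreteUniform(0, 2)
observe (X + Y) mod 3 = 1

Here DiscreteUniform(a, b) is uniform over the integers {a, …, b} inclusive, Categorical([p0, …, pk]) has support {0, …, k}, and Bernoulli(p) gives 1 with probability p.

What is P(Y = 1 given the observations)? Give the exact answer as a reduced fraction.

Enumerate traces; 96 have nonzero weight after conditioning:
  (U=0, Y=0, Z=0, X=1, W=2, V=0) weight 1/120
  (U=0, Y=0, Z=0, X=1, W=2, V=1) weight 1/120
  (U=0, Y=0, Z=0, X=1, W=2, V=2) weight 1/120
  (U=0, Y=0, Z=0, X=1, W=3, V=0) weight 1/120
  (U=0, Y=0, Z=0, X=1, W=3, V=1) weight 1/120
  (U=0, Y=0, Z=0, X=1, W=3, V=2) weight 1/120
  (U=0, Y=0, Z=0, X=1, W=4, V=0) weight 1/120
  (U=0, Y=0, Z=0, X=1, W=4, V=1) weight 1/120
  (U=0, Y=1, Z=0, X=0, W=2, V=0) weight 1/180
  … 87 more
Group by Y:
  weight(Y=0) = 33/140
  weight(Y=1) = 37/210
Total weight = 33/140 + 37/210 = 173/420
P(Y=0 | obs) = 33/140 / 173/420 = 99/173
P(Y=1 | obs) = 37/210 / 173/420 = 74/173

P(Y = 1 | obs) = 74/173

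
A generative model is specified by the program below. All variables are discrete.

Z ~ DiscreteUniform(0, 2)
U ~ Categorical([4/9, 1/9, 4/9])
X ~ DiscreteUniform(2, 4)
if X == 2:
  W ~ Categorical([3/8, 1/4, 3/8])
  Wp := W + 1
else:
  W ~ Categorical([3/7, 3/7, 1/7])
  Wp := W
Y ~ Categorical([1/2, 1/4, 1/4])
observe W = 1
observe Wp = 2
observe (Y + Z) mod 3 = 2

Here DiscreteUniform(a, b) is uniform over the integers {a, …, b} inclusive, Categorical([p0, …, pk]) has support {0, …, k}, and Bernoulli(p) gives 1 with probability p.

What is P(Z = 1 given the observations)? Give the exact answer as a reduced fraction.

P(Z = 1 | obs) = 1/4

Enumerate traces; 9 have nonzero weight after conditioning:
  (Z=0, U=0, X=2, W=1, Y=2) weight 1/324
  (Z=0, U=1, X=2, W=1, Y=2) weight 1/1296
  (Z=0, U=2, X=2, W=1, Y=2) weight 1/324
  (Z=1, U=0, X=2, W=1, Y=1) weight 1/324
  (Z=1, U=1, X=2, W=1, Y=1) weight 1/1296
  (Z=1, U=2, X=2, W=1, Y=1) weight 1/324
  (Z=2, U=0, X=2, W=1, Y=0) weight 1/162
  (Z=2, U=1, X=2, W=1, Y=0) weight 1/648
  … 1 more
Group by Z:
  weight(Z=0) = 1/144
  weight(Z=1) = 1/144
  weight(Z=2) = 1/72
Total weight = 1/144 + 1/144 + 1/72 = 1/36
P(Z=0 | obs) = 1/144 / 1/36 = 1/4
P(Z=1 | obs) = 1/144 / 1/36 = 1/4
P(Z=2 | obs) = 1/72 / 1/36 = 1/2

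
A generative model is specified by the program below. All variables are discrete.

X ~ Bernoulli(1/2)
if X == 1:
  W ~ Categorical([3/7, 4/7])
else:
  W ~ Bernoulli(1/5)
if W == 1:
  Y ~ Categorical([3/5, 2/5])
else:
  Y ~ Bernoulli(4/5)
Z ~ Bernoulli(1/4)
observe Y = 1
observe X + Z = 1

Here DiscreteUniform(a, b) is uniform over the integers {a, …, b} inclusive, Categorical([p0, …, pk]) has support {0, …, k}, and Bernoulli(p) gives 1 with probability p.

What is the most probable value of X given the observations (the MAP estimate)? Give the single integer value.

argmax_v P(X = v | obs) = 1

Enumerate traces; 4 have nonzero weight after conditioning:
  (X=0, W=0, Y=1, Z=1) weight 2/25
  (X=0, W=1, Y=1, Z=1) weight 1/100
  (X=1, W=0, Y=1, Z=0) weight 9/70
  (X=1, W=1, Y=1, Z=0) weight 3/35
Group by X:
  weight(X=0) = 9/100
  weight(X=1) = 3/14
Total weight = 9/100 + 3/14 = 213/700
P(X=0 | obs) = 9/100 / 213/700 = 21/71
P(X=1 | obs) = 3/14 / 213/700 = 50/71
argmax = 1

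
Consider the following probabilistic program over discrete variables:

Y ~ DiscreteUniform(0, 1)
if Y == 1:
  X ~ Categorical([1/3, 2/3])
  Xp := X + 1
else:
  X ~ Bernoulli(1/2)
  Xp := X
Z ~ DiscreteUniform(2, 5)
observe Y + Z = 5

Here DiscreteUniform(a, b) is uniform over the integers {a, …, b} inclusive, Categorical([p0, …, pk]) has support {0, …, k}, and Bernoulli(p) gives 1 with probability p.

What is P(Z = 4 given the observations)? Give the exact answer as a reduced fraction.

P(Z = 4 | obs) = 1/2

Enumerate traces; 4 have nonzero weight after conditioning:
  (Y=0, X=0, Z=5) weight 1/16
  (Y=0, X=1, Z=5) weight 1/16
  (Y=1, X=0, Z=4) weight 1/24
  (Y=1, X=1, Z=4) weight 1/12
Group by Z:
  weight(Z=4) = 1/8
  weight(Z=5) = 1/8
Total weight = 1/8 + 1/8 = 1/4
P(Z=4 | obs) = 1/8 / 1/4 = 1/2
P(Z=5 | obs) = 1/8 / 1/4 = 1/2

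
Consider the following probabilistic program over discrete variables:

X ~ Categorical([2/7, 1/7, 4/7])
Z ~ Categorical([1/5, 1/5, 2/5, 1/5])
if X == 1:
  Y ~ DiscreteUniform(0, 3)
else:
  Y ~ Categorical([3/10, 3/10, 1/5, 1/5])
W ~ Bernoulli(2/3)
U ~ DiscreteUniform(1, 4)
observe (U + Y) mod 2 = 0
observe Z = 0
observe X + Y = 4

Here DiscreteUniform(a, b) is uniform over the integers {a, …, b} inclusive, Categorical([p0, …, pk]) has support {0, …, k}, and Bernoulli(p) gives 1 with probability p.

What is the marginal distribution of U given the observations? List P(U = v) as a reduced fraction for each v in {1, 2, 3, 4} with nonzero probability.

Enumerate traces; 8 have nonzero weight after conditioning:
  (X=1, Z=0, Y=3, W=0, U=1) weight 1/1680
  (X=1, Z=0, Y=3, W=0, U=3) weight 1/1680
  (X=1, Z=0, Y=3, W=1, U=1) weight 1/840
  (X=1, Z=0, Y=3, W=1, U=3) weight 1/840
  (X=2, Z=0, Y=2, W=0, U=2) weight 1/525
  (X=2, Z=0, Y=2, W=0, U=4) weight 1/525
  (X=2, Z=0, Y=2, W=1, U=2) weight 2/525
  (X=2, Z=0, Y=2, W=1, U=4) weight 2/525
Group by U:
  weight(U=1) = 1/560
  weight(U=2) = 1/175
  weight(U=3) = 1/560
  weight(U=4) = 1/175
Total weight = 1/560 + 1/175 + 1/560 + 1/175 = 3/200
P(U=1 | obs) = 1/560 / 3/200 = 5/42
P(U=2 | obs) = 1/175 / 3/200 = 8/21
P(U=3 | obs) = 1/560 / 3/200 = 5/42
P(U=4 | obs) = 1/175 / 3/200 = 8/21

P(U=1) = 5/42, P(U=2) = 8/21, P(U=3) = 5/42, P(U=4) = 8/21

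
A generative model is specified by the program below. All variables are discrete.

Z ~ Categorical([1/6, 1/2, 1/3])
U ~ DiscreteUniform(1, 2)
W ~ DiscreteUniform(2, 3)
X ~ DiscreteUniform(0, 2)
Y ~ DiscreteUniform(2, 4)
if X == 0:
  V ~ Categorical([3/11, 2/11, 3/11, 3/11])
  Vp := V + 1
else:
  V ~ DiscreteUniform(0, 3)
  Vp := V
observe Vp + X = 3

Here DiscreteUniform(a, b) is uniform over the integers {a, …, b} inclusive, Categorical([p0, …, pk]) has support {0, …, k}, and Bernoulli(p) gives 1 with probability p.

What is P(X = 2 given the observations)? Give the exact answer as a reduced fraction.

P(X = 2 | obs) = 11/34

Enumerate traces; 108 have nonzero weight after conditioning:
  (Z=0, U=1, W=2, X=0, Y=2, V=2) weight 1/792
  (Z=0, U=1, W=2, X=0, Y=3, V=2) weight 1/792
  (Z=0, U=1, W=2, X=0, Y=4, V=2) weight 1/792
  (Z=0, U=1, W=2, X=1, Y=2, V=2) weight 1/864
  (Z=0, U=1, W=2, X=1, Y=3, V=2) weight 1/864
  (Z=0, U=1, W=2, X=1, Y=4, V=2) weight 1/864
  (Z=0, U=1, W=2, X=2, Y=2, V=1) weight 1/864
  (Z=0, U=1, W=2, X=2, Y=3, V=1) weight 1/864
  … 100 more
Group by X:
  weight(X=0) = 1/11
  weight(X=1) = 1/12
  weight(X=2) = 1/12
Total weight = 1/11 + 1/12 + 1/12 = 17/66
P(X=0 | obs) = 1/11 / 17/66 = 6/17
P(X=1 | obs) = 1/12 / 17/66 = 11/34
P(X=2 | obs) = 1/12 / 17/66 = 11/34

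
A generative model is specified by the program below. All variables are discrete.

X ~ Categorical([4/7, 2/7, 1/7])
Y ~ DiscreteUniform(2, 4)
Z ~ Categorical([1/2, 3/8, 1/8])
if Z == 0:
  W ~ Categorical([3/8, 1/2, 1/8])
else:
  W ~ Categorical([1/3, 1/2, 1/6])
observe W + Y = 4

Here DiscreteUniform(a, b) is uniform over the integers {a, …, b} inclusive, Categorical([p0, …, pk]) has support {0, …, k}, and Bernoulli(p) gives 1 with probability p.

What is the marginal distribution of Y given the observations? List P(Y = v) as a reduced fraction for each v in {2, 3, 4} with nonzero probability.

P(Y=2) = 7/48, P(Y=3) = 1/2, P(Y=4) = 17/48

Enumerate traces; 27 have nonzero weight after conditioning:
  (X=0, Y=2, Z=0, W=2) weight 1/84
  (X=0, Y=2, Z=1, W=2) weight 1/84
  (X=0, Y=2, Z=2, W=2) weight 1/252
  (X=0, Y=3, Z=0, W=1) weight 1/21
  (X=0, Y=3, Z=1, W=1) weight 1/28
  (X=0, Y=3, Z=2, W=1) weight 1/84
  (X=0, Y=4, Z=0, W=0) weight 1/28
  (X=0, Y=4, Z=1, W=0) weight 1/42
  … 19 more
Group by Y:
  weight(Y=2) = 7/144
  weight(Y=3) = 1/6
  weight(Y=4) = 17/144
Total weight = 7/144 + 1/6 + 17/144 = 1/3
P(Y=2 | obs) = 7/144 / 1/3 = 7/48
P(Y=3 | obs) = 1/6 / 1/3 = 1/2
P(Y=4 | obs) = 17/144 / 1/3 = 17/48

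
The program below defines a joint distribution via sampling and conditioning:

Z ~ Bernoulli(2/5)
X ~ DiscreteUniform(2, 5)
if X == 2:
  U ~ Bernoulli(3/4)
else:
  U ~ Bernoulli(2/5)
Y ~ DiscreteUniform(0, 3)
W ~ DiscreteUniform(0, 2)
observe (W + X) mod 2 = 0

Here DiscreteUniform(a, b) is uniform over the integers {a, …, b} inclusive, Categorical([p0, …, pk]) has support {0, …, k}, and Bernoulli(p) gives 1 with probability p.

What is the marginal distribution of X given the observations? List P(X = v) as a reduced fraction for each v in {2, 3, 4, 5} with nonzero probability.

P(X=2) = 1/3, P(X=3) = 1/6, P(X=4) = 1/3, P(X=5) = 1/6

Enumerate traces; 96 have nonzero weight after conditioning:
  (Z=0, X=2, U=0, Y=0, W=0) weight 1/320
  (Z=0, X=2, U=0, Y=0, W=2) weight 1/320
  (Z=0, X=2, U=0, Y=1, W=0) weight 1/320
  (Z=0, X=2, U=0, Y=1, W=2) weight 1/320
  (Z=0, X=2, U=0, Y=2, W=0) weight 1/320
  (Z=0, X=2, U=0, Y=2, W=2) weight 1/320
  (Z=0, X=2, U=0, Y=3, W=0) weight 1/320
  (Z=0, X=2, U=0, Y=3, W=2) weight 1/320
  (Z=0, X=3, U=0, Y=0, W=1) weight 3/400
  (Z=0, X=4, U=0, Y=0, W=0) weight 3/400
  … 86 more
Group by X:
  weight(X=2) = 1/6
  weight(X=3) = 1/12
  weight(X=4) = 1/6
  weight(X=5) = 1/12
Total weight = 1/6 + 1/12 + 1/6 + 1/12 = 1/2
P(X=2 | obs) = 1/6 / 1/2 = 1/3
P(X=3 | obs) = 1/12 / 1/2 = 1/6
P(X=4 | obs) = 1/6 / 1/2 = 1/3
P(X=5 | obs) = 1/12 / 1/2 = 1/6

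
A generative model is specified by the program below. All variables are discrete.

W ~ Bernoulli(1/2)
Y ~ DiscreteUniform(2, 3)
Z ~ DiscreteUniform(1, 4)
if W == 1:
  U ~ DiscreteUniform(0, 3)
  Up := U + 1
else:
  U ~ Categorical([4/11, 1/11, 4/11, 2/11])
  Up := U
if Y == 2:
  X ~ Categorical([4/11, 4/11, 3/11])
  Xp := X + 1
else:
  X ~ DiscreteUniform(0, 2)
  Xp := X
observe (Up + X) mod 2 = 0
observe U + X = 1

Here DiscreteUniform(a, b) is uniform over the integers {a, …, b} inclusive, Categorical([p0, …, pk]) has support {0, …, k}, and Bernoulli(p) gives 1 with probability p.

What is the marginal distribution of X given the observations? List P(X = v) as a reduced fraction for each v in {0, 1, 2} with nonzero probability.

P(X=0) = 1/2, P(X=1) = 1/2

Enumerate traces; 16 have nonzero weight after conditioning:
  (W=1, Y=2, Z=1, U=0, X=1) weight 1/176
  (W=1, Y=2, Z=1, U=1, X=0) weight 1/176
  (W=1, Y=2, Z=2, U=0, X=1) weight 1/176
  (W=1, Y=2, Z=2, U=1, X=0) weight 1/176
  (W=1, Y=2, Z=3, U=0, X=1) weight 1/176
  (W=1, Y=2, Z=3, U=1, X=0) weight 1/176
  (W=1, Y=2, Z=4, U=0, X=1) weight 1/176
  (W=1, Y=2, Z=4, U=1, X=0) weight 1/176
  … 8 more
Group by X:
  weight(X=0) = 23/528
  weight(X=1) = 23/528
Total weight = 23/528 + 23/528 = 23/264
P(X=0 | obs) = 23/528 / 23/264 = 1/2
P(X=1 | obs) = 23/528 / 23/264 = 1/2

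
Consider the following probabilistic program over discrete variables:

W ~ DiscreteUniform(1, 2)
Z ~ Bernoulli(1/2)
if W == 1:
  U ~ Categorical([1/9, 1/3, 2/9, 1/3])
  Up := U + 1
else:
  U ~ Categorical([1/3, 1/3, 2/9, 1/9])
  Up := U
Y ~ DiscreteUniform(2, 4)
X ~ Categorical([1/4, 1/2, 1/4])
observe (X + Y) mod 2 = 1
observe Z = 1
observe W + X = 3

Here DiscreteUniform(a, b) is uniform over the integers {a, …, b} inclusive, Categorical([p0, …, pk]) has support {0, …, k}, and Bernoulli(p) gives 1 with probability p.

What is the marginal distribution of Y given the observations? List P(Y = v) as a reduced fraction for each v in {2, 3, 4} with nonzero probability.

P(Y=2) = 2/5, P(Y=3) = 1/5, P(Y=4) = 2/5

Enumerate traces; 12 have nonzero weight after conditioning:
  (W=1, Z=1, U=0, Y=3, X=2) weight 1/432
  (W=1, Z=1, U=1, Y=3, X=2) weight 1/144
  (W=1, Z=1, U=2, Y=3, X=2) weight 1/216
  (W=1, Z=1, U=3, Y=3, X=2) weight 1/144
  (W=2, Z=1, U=0, Y=2, X=1) weight 1/72
  (W=2, Z=1, U=0, Y=4, X=1) weight 1/72
  (W=2, Z=1, U=1, Y=2, X=1) weight 1/72
  (W=2, Z=1, U=1, Y=4, X=1) weight 1/72
  … 4 more
Group by Y:
  weight(Y=2) = 1/24
  weight(Y=3) = 1/48
  weight(Y=4) = 1/24
Total weight = 1/24 + 1/48 + 1/24 = 5/48
P(Y=2 | obs) = 1/24 / 5/48 = 2/5
P(Y=3 | obs) = 1/48 / 5/48 = 1/5
P(Y=4 | obs) = 1/24 / 5/48 = 2/5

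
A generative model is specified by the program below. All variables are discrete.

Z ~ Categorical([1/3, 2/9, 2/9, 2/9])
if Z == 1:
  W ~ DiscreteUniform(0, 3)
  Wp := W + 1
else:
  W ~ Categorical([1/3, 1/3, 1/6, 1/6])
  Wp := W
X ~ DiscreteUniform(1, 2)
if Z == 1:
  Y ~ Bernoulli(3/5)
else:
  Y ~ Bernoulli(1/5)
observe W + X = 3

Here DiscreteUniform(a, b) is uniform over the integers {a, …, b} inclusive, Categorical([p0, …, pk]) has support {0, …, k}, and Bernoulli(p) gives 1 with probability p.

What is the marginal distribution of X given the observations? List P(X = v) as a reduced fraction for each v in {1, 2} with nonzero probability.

Enumerate traces; 16 have nonzero weight after conditioning:
  (Z=0, W=1, X=2, Y=0) weight 2/45
  (Z=0, W=1, X=2, Y=1) weight 1/90
  (Z=0, W=2, X=1, Y=0) weight 1/45
  (Z=0, W=2, X=1, Y=1) weight 1/180
  (Z=1, W=1, X=2, Y=0) weight 1/90
  (Z=1, W=1, X=2, Y=1) weight 1/60
  (Z=1, W=2, X=1, Y=0) weight 1/90
  (Z=1, W=2, X=1, Y=1) weight 1/60
  … 8 more
Group by X:
  weight(X=1) = 5/54
  weight(X=2) = 17/108
Total weight = 5/54 + 17/108 = 1/4
P(X=1 | obs) = 5/54 / 1/4 = 10/27
P(X=2 | obs) = 17/108 / 1/4 = 17/27

P(X=1) = 10/27, P(X=2) = 17/27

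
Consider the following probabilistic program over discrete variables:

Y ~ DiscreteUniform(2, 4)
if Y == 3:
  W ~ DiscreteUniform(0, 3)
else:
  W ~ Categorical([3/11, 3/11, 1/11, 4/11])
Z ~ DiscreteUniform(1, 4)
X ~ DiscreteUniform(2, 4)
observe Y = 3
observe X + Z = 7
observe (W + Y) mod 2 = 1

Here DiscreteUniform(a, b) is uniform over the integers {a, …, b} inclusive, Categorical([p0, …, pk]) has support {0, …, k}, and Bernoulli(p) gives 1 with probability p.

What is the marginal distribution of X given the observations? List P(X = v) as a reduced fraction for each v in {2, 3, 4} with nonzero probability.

Enumerate traces; 4 have nonzero weight after conditioning:
  (Y=3, W=0, Z=3, X=4) weight 1/144
  (Y=3, W=0, Z=4, X=3) weight 1/144
  (Y=3, W=2, Z=3, X=4) weight 1/144
  (Y=3, W=2, Z=4, X=3) weight 1/144
Group by X:
  weight(X=3) = 1/72
  weight(X=4) = 1/72
Total weight = 1/72 + 1/72 = 1/36
P(X=3 | obs) = 1/72 / 1/36 = 1/2
P(X=4 | obs) = 1/72 / 1/36 = 1/2

P(X=3) = 1/2, P(X=4) = 1/2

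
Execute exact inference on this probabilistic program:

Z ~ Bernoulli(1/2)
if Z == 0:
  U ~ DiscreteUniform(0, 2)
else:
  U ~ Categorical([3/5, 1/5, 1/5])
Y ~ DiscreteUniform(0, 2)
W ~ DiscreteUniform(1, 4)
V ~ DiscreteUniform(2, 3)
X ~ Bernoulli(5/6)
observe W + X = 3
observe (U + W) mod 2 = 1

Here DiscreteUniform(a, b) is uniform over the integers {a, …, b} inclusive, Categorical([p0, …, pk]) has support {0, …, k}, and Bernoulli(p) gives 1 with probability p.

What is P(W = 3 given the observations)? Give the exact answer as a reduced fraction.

Enumerate traces; 36 have nonzero weight after conditioning:
  (Z=0, U=0, Y=0, W=3, V=2, X=0) weight 1/864
  (Z=0, U=0, Y=0, W=3, V=3, X=0) weight 1/864
  (Z=0, U=0, Y=1, W=3, V=2, X=0) weight 1/864
  (Z=0, U=0, Y=1, W=3, V=3, X=0) weight 1/864
  (Z=0, U=0, Y=2, W=3, V=2, X=0) weight 1/864
  (Z=0, U=0, Y=2, W=3, V=3, X=0) weight 1/864
  (Z=0, U=1, Y=0, W=2, V=2, X=1) weight 5/864
  (Z=0, U=1, Y=0, W=2, V=3, X=1) weight 5/864
  … 28 more
Group by W:
  weight(W=2) = 1/18
  weight(W=3) = 11/360
Total weight = 1/18 + 11/360 = 31/360
P(W=2 | obs) = 1/18 / 31/360 = 20/31
P(W=3 | obs) = 11/360 / 31/360 = 11/31

P(W = 3 | obs) = 11/31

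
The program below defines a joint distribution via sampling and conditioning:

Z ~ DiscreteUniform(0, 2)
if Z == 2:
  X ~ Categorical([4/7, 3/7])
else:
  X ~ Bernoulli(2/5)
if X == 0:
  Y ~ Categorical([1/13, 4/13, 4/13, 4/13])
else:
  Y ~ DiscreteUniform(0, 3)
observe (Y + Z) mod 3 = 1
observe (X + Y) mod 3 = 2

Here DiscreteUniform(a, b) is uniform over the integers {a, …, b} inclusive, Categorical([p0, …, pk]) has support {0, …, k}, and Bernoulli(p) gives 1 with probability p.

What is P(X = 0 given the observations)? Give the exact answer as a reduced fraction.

Enumerate traces; 2 have nonzero weight after conditioning:
  (Z=0, X=1, Y=1) weight 1/30
  (Z=2, X=0, Y=2) weight 16/273
Group by X:
  weight(X=0) = 16/273
  weight(X=1) = 1/30
Total weight = 16/273 + 1/30 = 251/2730
P(X=0 | obs) = 16/273 / 251/2730 = 160/251
P(X=1 | obs) = 1/30 / 251/2730 = 91/251

P(X = 0 | obs) = 160/251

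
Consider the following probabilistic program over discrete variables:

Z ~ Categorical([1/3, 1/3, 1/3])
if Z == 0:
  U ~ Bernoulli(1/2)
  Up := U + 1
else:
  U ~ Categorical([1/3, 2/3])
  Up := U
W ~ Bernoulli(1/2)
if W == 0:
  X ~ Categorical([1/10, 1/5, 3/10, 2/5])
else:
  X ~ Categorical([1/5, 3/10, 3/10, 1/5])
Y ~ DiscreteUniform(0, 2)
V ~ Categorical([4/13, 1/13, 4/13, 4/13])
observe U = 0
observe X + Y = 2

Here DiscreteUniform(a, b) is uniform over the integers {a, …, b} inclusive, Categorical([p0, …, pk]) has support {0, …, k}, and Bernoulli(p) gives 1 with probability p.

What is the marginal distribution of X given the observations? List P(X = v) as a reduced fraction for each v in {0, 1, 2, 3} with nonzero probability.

Enumerate traces; 72 have nonzero weight after conditioning:
  (Z=0, U=0, W=0, X=0, Y=2, V=0) weight 1/1170
  (Z=0, U=0, W=0, X=0, Y=2, V=1) weight 1/4680
  (Z=0, U=0, W=0, X=0, Y=2, V=2) weight 1/1170
  (Z=0, U=0, W=0, X=0, Y=2, V=3) weight 1/1170
  (Z=0, U=0, W=0, X=1, Y=1, V=0) weight 1/585
  (Z=0, U=0, W=0, X=1, Y=1, V=1) weight 1/2340
  (Z=0, U=0, W=0, X=1, Y=1, V=2) weight 1/585
  (Z=0, U=0, W=0, X=1, Y=1, V=3) weight 1/585
  (Z=0, U=0, W=0, X=2, Y=0, V=0) weight 1/390
  … 63 more
Group by X:
  weight(X=0) = 7/360
  weight(X=1) = 7/216
  weight(X=2) = 7/180
Total weight = 7/360 + 7/216 + 7/180 = 49/540
P(X=0 | obs) = 7/360 / 49/540 = 3/14
P(X=1 | obs) = 7/216 / 49/540 = 5/14
P(X=2 | obs) = 7/180 / 49/540 = 3/7

P(X=0) = 3/14, P(X=1) = 5/14, P(X=2) = 3/7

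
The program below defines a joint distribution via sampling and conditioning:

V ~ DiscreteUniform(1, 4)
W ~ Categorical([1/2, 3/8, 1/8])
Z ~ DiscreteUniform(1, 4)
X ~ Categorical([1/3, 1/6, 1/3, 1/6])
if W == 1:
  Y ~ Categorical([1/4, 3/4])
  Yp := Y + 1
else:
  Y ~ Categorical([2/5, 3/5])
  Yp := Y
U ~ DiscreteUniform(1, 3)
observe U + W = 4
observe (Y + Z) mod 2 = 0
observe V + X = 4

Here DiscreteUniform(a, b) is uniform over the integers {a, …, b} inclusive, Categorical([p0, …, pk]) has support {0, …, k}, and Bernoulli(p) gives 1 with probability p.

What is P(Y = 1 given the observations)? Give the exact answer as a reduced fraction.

P(Y = 1 | obs) = 57/80

Enumerate traces; 32 have nonzero weight after conditioning:
  (V=1, W=1, Z=1, X=3, Y=1, U=3) weight 1/1024
  (V=1, W=1, Z=2, X=3, Y=0, U=3) weight 1/3072
  (V=1, W=1, Z=3, X=3, Y=1, U=3) weight 1/1024
  (V=1, W=1, Z=4, X=3, Y=0, U=3) weight 1/3072
  (V=1, W=2, Z=1, X=3, Y=1, U=2) weight 1/3840
  (V=1, W=2, Z=2, X=3, Y=0, U=2) weight 1/5760
  (V=1, W=2, Z=3, X=3, Y=1, U=2) weight 1/3840
  (V=1, W=2, Z=4, X=3, Y=0, U=2) weight 1/5760
  … 24 more
Group by Y:
  weight(Y=0) = 23/3840
  weight(Y=1) = 19/1280
Total weight = 23/3840 + 19/1280 = 1/48
P(Y=0 | obs) = 23/3840 / 1/48 = 23/80
P(Y=1 | obs) = 19/1280 / 1/48 = 57/80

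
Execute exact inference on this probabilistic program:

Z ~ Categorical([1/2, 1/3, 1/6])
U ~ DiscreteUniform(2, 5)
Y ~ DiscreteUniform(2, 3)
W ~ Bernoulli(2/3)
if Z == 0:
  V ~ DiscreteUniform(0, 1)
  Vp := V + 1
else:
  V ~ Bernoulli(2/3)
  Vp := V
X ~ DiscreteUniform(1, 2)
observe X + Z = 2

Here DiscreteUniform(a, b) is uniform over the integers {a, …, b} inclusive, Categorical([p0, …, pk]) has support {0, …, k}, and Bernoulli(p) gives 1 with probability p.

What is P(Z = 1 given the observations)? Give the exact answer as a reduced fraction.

P(Z = 1 | obs) = 2/5

Enumerate traces; 64 have nonzero weight after conditioning:
  (Z=0, U=2, Y=2, W=0, V=0, X=2) weight 1/192
  (Z=0, U=2, Y=2, W=0, V=1, X=2) weight 1/192
  (Z=0, U=2, Y=2, W=1, V=0, X=2) weight 1/96
  (Z=0, U=2, Y=2, W=1, V=1, X=2) weight 1/96
  (Z=0, U=2, Y=3, W=0, V=0, X=2) weight 1/192
  (Z=0, U=2, Y=3, W=0, V=1, X=2) weight 1/192
  (Z=0, U=2, Y=3, W=1, V=0, X=2) weight 1/96
  (Z=0, U=2, Y=3, W=1, V=1, X=2) weight 1/96
  (Z=1, U=2, Y=2, W=0, V=0, X=1) weight 1/432
  … 55 more
Group by Z:
  weight(Z=0) = 1/4
  weight(Z=1) = 1/6
Total weight = 1/4 + 1/6 = 5/12
P(Z=0 | obs) = 1/4 / 5/12 = 3/5
P(Z=1 | obs) = 1/6 / 5/12 = 2/5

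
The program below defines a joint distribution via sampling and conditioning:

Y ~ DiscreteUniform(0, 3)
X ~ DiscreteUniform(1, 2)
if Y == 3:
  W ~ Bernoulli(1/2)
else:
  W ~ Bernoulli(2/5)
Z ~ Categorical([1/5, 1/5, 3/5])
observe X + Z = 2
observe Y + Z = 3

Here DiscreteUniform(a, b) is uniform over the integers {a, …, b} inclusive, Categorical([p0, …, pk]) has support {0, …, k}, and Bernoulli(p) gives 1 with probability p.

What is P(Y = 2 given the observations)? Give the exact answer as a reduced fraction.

Enumerate traces; 4 have nonzero weight after conditioning:
  (Y=2, X=1, W=0, Z=1) weight 3/200
  (Y=2, X=1, W=1, Z=1) weight 1/100
  (Y=3, X=2, W=0, Z=0) weight 1/80
  (Y=3, X=2, W=1, Z=0) weight 1/80
Group by Y:
  weight(Y=2) = 1/40
  weight(Y=3) = 1/40
Total weight = 1/40 + 1/40 = 1/20
P(Y=2 | obs) = 1/40 / 1/20 = 1/2
P(Y=3 | obs) = 1/40 / 1/20 = 1/2

P(Y = 2 | obs) = 1/2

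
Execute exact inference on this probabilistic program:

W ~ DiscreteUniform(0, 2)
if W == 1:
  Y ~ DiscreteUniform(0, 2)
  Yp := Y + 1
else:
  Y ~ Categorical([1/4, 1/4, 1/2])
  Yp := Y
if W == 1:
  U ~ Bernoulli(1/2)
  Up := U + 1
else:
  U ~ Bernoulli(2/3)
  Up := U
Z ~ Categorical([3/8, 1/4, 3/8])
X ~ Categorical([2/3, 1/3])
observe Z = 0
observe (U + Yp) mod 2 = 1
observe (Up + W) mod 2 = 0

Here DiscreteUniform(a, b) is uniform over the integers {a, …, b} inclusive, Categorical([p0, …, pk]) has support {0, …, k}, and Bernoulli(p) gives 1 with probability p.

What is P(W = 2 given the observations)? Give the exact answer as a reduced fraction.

P(W = 2 | obs) = 1/6

Enumerate traces; 8 have nonzero weight after conditioning:
  (W=0, Y=1, U=0, Z=0, X=0) weight 1/144
  (W=0, Y=1, U=0, Z=0, X=1) weight 1/288
  (W=1, Y=0, U=0, Z=0, X=0) weight 1/72
  (W=1, Y=0, U=0, Z=0, X=1) weight 1/144
  (W=1, Y=2, U=0, Z=0, X=0) weight 1/72
  (W=1, Y=2, U=0, Z=0, X=1) weight 1/144
  (W=2, Y=1, U=0, Z=0, X=0) weight 1/144
  (W=2, Y=1, U=0, Z=0, X=1) weight 1/288
Group by W:
  weight(W=0) = 1/96
  weight(W=1) = 1/24
  weight(W=2) = 1/96
Total weight = 1/96 + 1/24 + 1/96 = 1/16
P(W=0 | obs) = 1/96 / 1/16 = 1/6
P(W=1 | obs) = 1/24 / 1/16 = 2/3
P(W=2 | obs) = 1/96 / 1/16 = 1/6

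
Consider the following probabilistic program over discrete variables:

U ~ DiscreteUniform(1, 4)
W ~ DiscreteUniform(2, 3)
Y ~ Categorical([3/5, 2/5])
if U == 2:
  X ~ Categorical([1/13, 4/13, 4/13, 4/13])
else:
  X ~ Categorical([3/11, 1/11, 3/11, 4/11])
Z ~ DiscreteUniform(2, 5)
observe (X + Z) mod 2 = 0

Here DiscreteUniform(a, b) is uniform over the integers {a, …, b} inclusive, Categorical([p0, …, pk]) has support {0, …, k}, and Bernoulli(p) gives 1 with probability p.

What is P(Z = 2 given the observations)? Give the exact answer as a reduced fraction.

P(Z = 2 | obs) = 289/1144

Enumerate traces; 128 have nonzero weight after conditioning:
  (U=1, W=2, Y=0, X=0, Z=2) weight 9/1760
  (U=1, W=2, Y=0, X=0, Z=4) weight 9/1760
  (U=1, W=2, Y=0, X=1, Z=3) weight 3/1760
  (U=1, W=2, Y=0, X=1, Z=5) weight 3/1760
  (U=1, W=2, Y=0, X=2, Z=2) weight 9/1760
  (U=1, W=2, Y=0, X=2, Z=4) weight 9/1760
  (U=1, W=2, Y=0, X=3, Z=3) weight 3/440
  (U=1, W=2, Y=0, X=3, Z=5) weight 3/440
  … 120 more
Group by Z:
  weight(Z=2) = 289/2288
  weight(Z=3) = 283/2288
  weight(Z=4) = 289/2288
  weight(Z=5) = 283/2288
Total weight = 289/2288 + 283/2288 + 289/2288 + 283/2288 = 1/2
P(Z=2 | obs) = 289/2288 / 1/2 = 289/1144
P(Z=3 | obs) = 283/2288 / 1/2 = 283/1144
P(Z=4 | obs) = 289/2288 / 1/2 = 289/1144
P(Z=5 | obs) = 283/2288 / 1/2 = 283/1144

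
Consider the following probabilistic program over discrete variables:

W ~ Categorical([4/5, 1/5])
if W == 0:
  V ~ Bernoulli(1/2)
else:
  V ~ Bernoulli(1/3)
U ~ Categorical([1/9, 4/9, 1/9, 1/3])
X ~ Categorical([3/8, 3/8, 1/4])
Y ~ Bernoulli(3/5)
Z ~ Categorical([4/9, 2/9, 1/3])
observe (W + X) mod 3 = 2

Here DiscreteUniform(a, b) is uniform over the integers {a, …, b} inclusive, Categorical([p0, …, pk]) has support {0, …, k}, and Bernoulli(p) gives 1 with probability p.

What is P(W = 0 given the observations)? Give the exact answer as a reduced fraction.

Enumerate traces; 96 have nonzero weight after conditioning:
  (W=0, V=0, U=0, X=2, Y=0, Z=0) weight 4/2025
  (W=0, V=0, U=0, X=2, Y=0, Z=1) weight 2/2025
  (W=0, V=0, U=0, X=2, Y=0, Z=2) weight 1/675
  (W=0, V=0, U=0, X=2, Y=1, Z=0) weight 2/675
  (W=0, V=0, U=0, X=2, Y=1, Z=1) weight 1/675
  (W=0, V=0, U=0, X=2, Y=1, Z=2) weight 1/450
  (W=0, V=0, U=1, X=2, Y=0, Z=0) weight 16/2025
  (W=0, V=0, U=1, X=2, Y=0, Z=1) weight 8/2025
  (W=1, V=0, U=0, X=1, Y=0, Z=0) weight 2/2025
  … 87 more
Group by W:
  weight(W=0) = 1/5
  weight(W=1) = 3/40
Total weight = 1/5 + 3/40 = 11/40
P(W=0 | obs) = 1/5 / 11/40 = 8/11
P(W=1 | obs) = 3/40 / 11/40 = 3/11

P(W = 0 | obs) = 8/11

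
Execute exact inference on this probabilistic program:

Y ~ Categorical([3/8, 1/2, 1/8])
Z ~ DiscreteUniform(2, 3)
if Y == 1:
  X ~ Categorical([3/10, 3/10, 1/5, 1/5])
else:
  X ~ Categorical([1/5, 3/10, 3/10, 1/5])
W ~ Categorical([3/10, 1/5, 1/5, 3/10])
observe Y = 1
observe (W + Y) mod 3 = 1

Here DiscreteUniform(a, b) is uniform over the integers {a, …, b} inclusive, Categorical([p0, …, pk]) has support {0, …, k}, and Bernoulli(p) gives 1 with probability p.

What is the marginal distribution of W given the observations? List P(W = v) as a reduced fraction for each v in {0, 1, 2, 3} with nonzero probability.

P(W=0) = 1/2, P(W=3) = 1/2

Enumerate traces; 16 have nonzero weight after conditioning:
  (Y=1, Z=2, X=0, W=0) weight 9/400
  (Y=1, Z=2, X=0, W=3) weight 9/400
  (Y=1, Z=2, X=1, W=0) weight 9/400
  (Y=1, Z=2, X=1, W=3) weight 9/400
  (Y=1, Z=2, X=2, W=0) weight 3/200
  (Y=1, Z=2, X=2, W=3) weight 3/200
  (Y=1, Z=2, X=3, W=0) weight 3/200
  (Y=1, Z=2, X=3, W=3) weight 3/200
  … 8 more
Group by W:
  weight(W=0) = 3/20
  weight(W=3) = 3/20
Total weight = 3/20 + 3/20 = 3/10
P(W=0 | obs) = 3/20 / 3/10 = 1/2
P(W=3 | obs) = 3/20 / 3/10 = 1/2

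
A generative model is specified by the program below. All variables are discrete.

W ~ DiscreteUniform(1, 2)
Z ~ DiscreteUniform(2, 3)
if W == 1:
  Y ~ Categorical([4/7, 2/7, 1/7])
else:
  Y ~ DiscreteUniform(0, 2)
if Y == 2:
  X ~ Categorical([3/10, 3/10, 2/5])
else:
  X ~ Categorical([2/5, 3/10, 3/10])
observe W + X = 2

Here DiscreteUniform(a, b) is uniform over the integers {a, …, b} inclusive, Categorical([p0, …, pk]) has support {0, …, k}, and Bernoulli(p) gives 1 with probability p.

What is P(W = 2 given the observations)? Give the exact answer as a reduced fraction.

P(W = 2 | obs) = 11/20

Enumerate traces; 12 have nonzero weight after conditioning:
  (W=1, Z=2, Y=0, X=1) weight 3/70
  (W=1, Z=2, Y=1, X=1) weight 3/140
  (W=1, Z=2, Y=2, X=1) weight 3/280
  (W=1, Z=3, Y=0, X=1) weight 3/70
  (W=1, Z=3, Y=1, X=1) weight 3/140
  (W=1, Z=3, Y=2, X=1) weight 3/280
  (W=2, Z=2, Y=0, X=0) weight 1/30
  (W=2, Z=2, Y=1, X=0) weight 1/30
  … 4 more
Group by W:
  weight(W=1) = 3/20
  weight(W=2) = 11/60
Total weight = 3/20 + 11/60 = 1/3
P(W=1 | obs) = 3/20 / 1/3 = 9/20
P(W=2 | obs) = 11/60 / 1/3 = 11/20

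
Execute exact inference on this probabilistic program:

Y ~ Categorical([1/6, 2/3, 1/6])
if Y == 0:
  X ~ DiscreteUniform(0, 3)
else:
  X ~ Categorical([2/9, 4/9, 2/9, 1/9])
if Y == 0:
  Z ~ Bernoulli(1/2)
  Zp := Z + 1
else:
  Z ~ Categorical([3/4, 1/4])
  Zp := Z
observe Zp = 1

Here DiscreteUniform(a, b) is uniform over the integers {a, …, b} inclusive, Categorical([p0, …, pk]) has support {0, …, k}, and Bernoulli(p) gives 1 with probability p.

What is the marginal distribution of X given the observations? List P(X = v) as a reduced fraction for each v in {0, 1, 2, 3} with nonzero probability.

Enumerate traces; 12 have nonzero weight after conditioning:
  (Y=0, X=0, Z=0) weight 1/48
  (Y=0, X=1, Z=0) weight 1/48
  (Y=0, X=2, Z=0) weight 1/48
  (Y=0, X=3, Z=0) weight 1/48
  (Y=1, X=0, Z=1) weight 1/27
  (Y=1, X=1, Z=1) weight 2/27
  (Y=1, X=2, Z=1) weight 1/27
  (Y=1, X=3, Z=1) weight 1/54
  … 4 more
Group by X:
  weight(X=0) = 29/432
  weight(X=1) = 49/432
  weight(X=2) = 29/432
  weight(X=3) = 19/432
Total weight = 29/432 + 49/432 + 29/432 + 19/432 = 7/24
P(X=0 | obs) = 29/432 / 7/24 = 29/126
P(X=1 | obs) = 49/432 / 7/24 = 7/18
P(X=2 | obs) = 29/432 / 7/24 = 29/126
P(X=3 | obs) = 19/432 / 7/24 = 19/126

P(X=0) = 29/126, P(X=1) = 7/18, P(X=2) = 29/126, P(X=3) = 19/126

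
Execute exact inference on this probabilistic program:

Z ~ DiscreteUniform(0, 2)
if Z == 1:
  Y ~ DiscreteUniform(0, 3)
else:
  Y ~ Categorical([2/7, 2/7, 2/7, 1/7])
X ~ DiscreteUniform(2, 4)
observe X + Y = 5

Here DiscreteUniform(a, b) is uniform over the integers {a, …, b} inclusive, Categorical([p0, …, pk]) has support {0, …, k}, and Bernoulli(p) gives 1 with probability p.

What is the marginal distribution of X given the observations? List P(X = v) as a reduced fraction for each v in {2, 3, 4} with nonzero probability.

Enumerate traces; 9 have nonzero weight after conditioning:
  (Z=0, Y=1, X=4) weight 2/63
  (Z=0, Y=2, X=3) weight 2/63
  (Z=0, Y=3, X=2) weight 1/63
  (Z=1, Y=1, X=4) weight 1/36
  (Z=1, Y=2, X=3) weight 1/36
  (Z=1, Y=3, X=2) weight 1/36
  (Z=2, Y=1, X=4) weight 2/63
  (Z=2, Y=2, X=3) weight 2/63
  … 1 more
Group by X:
  weight(X=2) = 5/84
  weight(X=3) = 23/252
  weight(X=4) = 23/252
Total weight = 5/84 + 23/252 + 23/252 = 61/252
P(X=2 | obs) = 5/84 / 61/252 = 15/61
P(X=3 | obs) = 23/252 / 61/252 = 23/61
P(X=4 | obs) = 23/252 / 61/252 = 23/61

P(X=2) = 15/61, P(X=3) = 23/61, P(X=4) = 23/61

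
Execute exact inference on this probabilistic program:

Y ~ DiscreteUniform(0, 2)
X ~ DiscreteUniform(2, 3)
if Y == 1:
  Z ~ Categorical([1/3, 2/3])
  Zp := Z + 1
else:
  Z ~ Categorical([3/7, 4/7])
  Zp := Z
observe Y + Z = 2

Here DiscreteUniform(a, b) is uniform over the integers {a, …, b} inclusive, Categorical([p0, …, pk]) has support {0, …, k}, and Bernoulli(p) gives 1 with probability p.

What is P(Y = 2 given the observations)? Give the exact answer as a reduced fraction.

Enumerate traces; 4 have nonzero weight after conditioning:
  (Y=1, X=2, Z=1) weight 1/9
  (Y=1, X=3, Z=1) weight 1/9
  (Y=2, X=2, Z=0) weight 1/14
  (Y=2, X=3, Z=0) weight 1/14
Group by Y:
  weight(Y=1) = 2/9
  weight(Y=2) = 1/7
Total weight = 2/9 + 1/7 = 23/63
P(Y=1 | obs) = 2/9 / 23/63 = 14/23
P(Y=2 | obs) = 1/7 / 23/63 = 9/23

P(Y = 2 | obs) = 9/23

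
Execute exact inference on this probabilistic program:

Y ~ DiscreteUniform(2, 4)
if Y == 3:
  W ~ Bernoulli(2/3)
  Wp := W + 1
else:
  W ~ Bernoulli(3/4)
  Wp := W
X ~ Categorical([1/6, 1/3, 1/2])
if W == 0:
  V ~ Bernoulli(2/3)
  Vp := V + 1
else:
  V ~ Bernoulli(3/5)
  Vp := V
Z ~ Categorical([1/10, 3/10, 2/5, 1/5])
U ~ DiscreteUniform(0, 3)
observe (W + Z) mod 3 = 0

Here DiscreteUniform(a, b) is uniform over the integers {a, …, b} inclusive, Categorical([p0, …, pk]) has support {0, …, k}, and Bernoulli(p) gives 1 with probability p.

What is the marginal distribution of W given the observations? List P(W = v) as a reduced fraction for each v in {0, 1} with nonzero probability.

Enumerate traces; 216 have nonzero weight after conditioning:
  (Y=2, W=0, X=0, V=0, Z=0, U=0) weight 1/8640
  (Y=2, W=0, X=0, V=0, Z=0, U=1) weight 1/8640
  (Y=2, W=0, X=0, V=0, Z=0, U=2) weight 1/8640
  (Y=2, W=0, X=0, V=0, Z=0, U=3) weight 1/8640
  (Y=2, W=0, X=0, V=0, Z=3, U=0) weight 1/4320
  (Y=2, W=0, X=0, V=0, Z=3, U=1) weight 1/4320
  (Y=2, W=0, X=0, V=0, Z=3, U=2) weight 1/4320
  (Y=2, W=0, X=0, V=0, Z=3, U=3) weight 1/4320
  (Y=2, W=1, X=0, V=0, Z=2, U=0) weight 1/600
  … 207 more
Group by W:
  weight(W=0) = 1/12
  weight(W=1) = 13/45
Total weight = 1/12 + 13/45 = 67/180
P(W=0 | obs) = 1/12 / 67/180 = 15/67
P(W=1 | obs) = 13/45 / 67/180 = 52/67

P(W=0) = 15/67, P(W=1) = 52/67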